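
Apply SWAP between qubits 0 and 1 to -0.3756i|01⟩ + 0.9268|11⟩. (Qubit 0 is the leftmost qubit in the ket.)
-0.3756i|10⟩ + 0.9268|11⟩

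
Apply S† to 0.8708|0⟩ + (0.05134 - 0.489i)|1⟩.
0.8708|0⟩ + (-0.489 - 0.05134i)|1⟩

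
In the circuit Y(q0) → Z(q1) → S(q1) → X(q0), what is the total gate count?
4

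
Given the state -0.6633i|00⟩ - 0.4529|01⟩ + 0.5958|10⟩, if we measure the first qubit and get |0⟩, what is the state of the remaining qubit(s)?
-0.8259i|0⟩ - 0.5639|1⟩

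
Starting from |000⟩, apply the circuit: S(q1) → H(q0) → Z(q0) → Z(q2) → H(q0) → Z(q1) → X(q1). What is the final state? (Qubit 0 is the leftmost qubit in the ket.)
|110⟩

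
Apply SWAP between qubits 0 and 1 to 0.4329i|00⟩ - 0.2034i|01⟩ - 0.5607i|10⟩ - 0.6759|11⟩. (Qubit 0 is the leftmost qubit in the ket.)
0.4329i|00⟩ - 0.5607i|01⟩ - 0.2034i|10⟩ - 0.6759|11⟩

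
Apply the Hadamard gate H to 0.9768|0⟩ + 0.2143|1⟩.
0.8422|0⟩ + 0.5392|1⟩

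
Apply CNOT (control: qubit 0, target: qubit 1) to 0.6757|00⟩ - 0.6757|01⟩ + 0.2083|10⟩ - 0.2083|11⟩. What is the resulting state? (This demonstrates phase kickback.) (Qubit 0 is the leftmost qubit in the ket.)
0.6757|00⟩ - 0.6757|01⟩ - 0.2083|10⟩ + 0.2083|11⟩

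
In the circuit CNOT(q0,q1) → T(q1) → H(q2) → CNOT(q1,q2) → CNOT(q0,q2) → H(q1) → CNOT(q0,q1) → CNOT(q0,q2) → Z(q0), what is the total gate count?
9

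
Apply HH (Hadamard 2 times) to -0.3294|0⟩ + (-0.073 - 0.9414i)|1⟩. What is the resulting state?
-0.3294|0⟩ + (-0.073 - 0.9414i)|1⟩

H² = I, so an even number of Hadamards cancels: H^2 = I and the state is unchanged.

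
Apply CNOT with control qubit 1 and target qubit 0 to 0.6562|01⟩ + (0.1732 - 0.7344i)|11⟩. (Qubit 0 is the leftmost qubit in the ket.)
(0.1732 - 0.7344i)|01⟩ + 0.6562|11⟩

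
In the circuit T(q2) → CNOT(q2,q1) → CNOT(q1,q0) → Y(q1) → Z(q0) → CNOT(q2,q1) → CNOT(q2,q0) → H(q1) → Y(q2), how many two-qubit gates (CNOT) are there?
4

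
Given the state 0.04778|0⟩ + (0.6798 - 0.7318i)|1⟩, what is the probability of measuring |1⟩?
0.9977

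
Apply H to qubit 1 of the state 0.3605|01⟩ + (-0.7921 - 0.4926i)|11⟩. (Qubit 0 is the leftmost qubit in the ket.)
0.2549|00⟩ - 0.2549|01⟩ + (-0.5601 - 0.3483i)|10⟩ + (0.5601 + 0.3483i)|11⟩

H on qubit 1 mixes each pair of kets that differ only in qubit 1: amplitudes (a, b) of (|…0…⟩, |…1…⟩) become ((a + b)/√2, (a − b)/√2). Kets absent from the input have amplitude 0.
(|00⟩, |01⟩): (a, b) = (0, 0.3605) → (0.2549, -0.2549)
(|10⟩, |11⟩): (a, b) = (0, (-0.7921 - 0.4926i)) → ((-0.5601 - 0.3483i), (0.5601 + 0.3483i))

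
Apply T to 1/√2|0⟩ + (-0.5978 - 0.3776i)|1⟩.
1/√2|0⟩ + (-0.1557 - 0.6897i)|1⟩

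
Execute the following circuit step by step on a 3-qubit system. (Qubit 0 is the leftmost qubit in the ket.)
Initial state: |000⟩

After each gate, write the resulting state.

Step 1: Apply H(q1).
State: 1/√2|000⟩ + 1/√2|010⟩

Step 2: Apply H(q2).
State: 1/2|000⟩ + 1/2|001⟩ + 1/2|010⟩ + 1/2|011⟩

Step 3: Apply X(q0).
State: 1/2|100⟩ + 1/2|101⟩ + 1/2|110⟩ + 1/2|111⟩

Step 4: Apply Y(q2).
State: -(1/2)i|100⟩ + (1/2)i|101⟩ - (1/2)i|110⟩ + (1/2)i|111⟩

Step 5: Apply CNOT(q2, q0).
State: (1/2)i|001⟩ + (1/2)i|011⟩ - (1/2)i|100⟩ - (1/2)i|110⟩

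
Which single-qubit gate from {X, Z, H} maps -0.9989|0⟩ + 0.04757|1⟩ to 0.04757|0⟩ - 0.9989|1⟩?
X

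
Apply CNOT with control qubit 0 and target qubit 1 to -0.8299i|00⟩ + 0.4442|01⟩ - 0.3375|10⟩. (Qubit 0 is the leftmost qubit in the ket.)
-0.8299i|00⟩ + 0.4442|01⟩ - 0.3375|11⟩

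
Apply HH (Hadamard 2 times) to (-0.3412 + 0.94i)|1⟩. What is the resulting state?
(-0.3412 + 0.94i)|1⟩

H² = I, so an even number of Hadamards cancels: H^2 = I and the state is unchanged.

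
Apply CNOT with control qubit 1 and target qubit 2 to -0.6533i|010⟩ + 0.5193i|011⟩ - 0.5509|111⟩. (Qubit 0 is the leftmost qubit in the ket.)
0.5193i|010⟩ - 0.6533i|011⟩ - 0.5509|110⟩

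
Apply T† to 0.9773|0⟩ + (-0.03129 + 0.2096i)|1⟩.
0.9773|0⟩ + (0.1261 + 0.1703i)|1⟩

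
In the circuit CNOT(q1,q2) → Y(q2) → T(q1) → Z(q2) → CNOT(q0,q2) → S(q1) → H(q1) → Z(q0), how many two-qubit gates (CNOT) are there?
2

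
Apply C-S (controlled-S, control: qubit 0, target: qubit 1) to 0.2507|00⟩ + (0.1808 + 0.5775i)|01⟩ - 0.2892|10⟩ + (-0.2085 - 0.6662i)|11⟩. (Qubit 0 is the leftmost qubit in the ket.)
0.2507|00⟩ + (0.1808 + 0.5775i)|01⟩ - 0.2892|10⟩ + (0.6662 - 0.2085i)|11⟩

C-S leaves the control-|0⟩ kets |00⟩, |01⟩ unchanged and applies S to qubit 1 on the control-|1⟩ pair (|10⟩, |11⟩).
S = [[1, 0], [0, i]].
With a = amp(|10⟩) = -0.2892 and b = amp(|11⟩) = (-0.2085 - 0.6662i):
new amp(|10⟩) = (1)·a = -0.2892
new amp(|11⟩) = (i)·b = (0.6662 - 0.2085i)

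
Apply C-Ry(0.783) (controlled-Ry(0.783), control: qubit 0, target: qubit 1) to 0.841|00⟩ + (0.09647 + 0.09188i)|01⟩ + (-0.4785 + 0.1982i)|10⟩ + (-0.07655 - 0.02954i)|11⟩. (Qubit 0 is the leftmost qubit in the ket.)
0.841|00⟩ + (0.09647 + 0.09188i)|01⟩ + (-0.4131 + 0.1945i)|10⟩ + (-0.2533 + 0.04832i)|11⟩

C-Ry(0.783) leaves the control-|0⟩ kets |00⟩, |01⟩ unchanged and applies Ry(0.783) to qubit 1 on the control-|1⟩ pair (|10⟩, |11⟩).
Ry(0.783) = [[cos(θ/2), −sin(θ/2)], [sin(θ/2), cos(θ/2)]]; θ = 0.783, cos(θ/2) ≈ 0.924338, sin(θ/2) ≈ 0.381575.
With a = amp(|10⟩) = (-0.4785 + 0.1982i) and b = amp(|11⟩) = (-0.07655 - 0.02954i):
new amp(|10⟩) = (0.924338)·a + (-0.381575)·b = (-0.4131 + 0.1945i)
new amp(|11⟩) = (0.381575)·a + (0.924338)·b = (-0.2533 + 0.04832i)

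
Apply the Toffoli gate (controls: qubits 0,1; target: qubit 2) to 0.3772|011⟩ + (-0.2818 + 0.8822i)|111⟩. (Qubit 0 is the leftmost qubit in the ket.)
0.3772|011⟩ + (-0.2818 + 0.8822i)|110⟩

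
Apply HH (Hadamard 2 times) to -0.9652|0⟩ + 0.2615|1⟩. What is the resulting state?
-0.9652|0⟩ + 0.2615|1⟩

H² = I, so an even number of Hadamards cancels: H^2 = I and the state is unchanged.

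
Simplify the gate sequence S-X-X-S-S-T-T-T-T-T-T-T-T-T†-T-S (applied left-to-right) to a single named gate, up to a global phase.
I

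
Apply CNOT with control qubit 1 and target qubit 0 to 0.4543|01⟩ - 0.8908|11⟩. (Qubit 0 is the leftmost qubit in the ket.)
-0.8908|01⟩ + 0.4543|11⟩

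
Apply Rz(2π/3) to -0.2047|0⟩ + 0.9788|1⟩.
(-0.1024 + 0.1773i)|0⟩ + (0.4894 + 0.8477i)|1⟩

Rz(2π/3) = [[e^(−iθ/2), 0], [0, e^(iθ/2)]] with e^(±iθ/2) = cos(θ/2) ± i·sin(θ/2); θ = 2π/3, cos(θ/2) ≈ 0.5, sin(θ/2) ≈ 0.866025.
With a = amp(|0⟩) = -0.2047 and b = amp(|1⟩) = 0.9788:
new amp(|0⟩) = (0.5 - 0.866025i)·a = (-0.1024 + 0.1773i)
new amp(|1⟩) = (0.5 + 0.866025i)·b = (0.4894 + 0.8477i)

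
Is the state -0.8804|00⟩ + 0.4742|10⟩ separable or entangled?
Separable

Writing the state as a|00⟩ + b|01⟩ + c|10⟩ + d|11⟩, it is a product state iff ad − bc = 0.
Here (a, b, c, d) = (-0.8804, 0, 0.4742, 0): ad − bc = (-0.8804)(0) − (0)(0.4742) = 0, so the state is separable.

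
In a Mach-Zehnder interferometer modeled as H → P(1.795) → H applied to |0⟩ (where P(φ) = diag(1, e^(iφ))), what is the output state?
(0.3888 + 0.4875i)|0⟩ + (0.6112 - 0.4875i)|1⟩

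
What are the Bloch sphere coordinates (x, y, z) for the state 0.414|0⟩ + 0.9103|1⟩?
(0.7537, 0, -0.6573)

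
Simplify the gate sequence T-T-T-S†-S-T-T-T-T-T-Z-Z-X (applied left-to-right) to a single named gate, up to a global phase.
X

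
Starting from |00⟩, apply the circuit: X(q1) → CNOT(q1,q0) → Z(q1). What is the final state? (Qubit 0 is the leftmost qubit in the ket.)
-|11⟩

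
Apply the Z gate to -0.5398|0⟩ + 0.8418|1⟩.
-0.5398|0⟩ - 0.8418|1⟩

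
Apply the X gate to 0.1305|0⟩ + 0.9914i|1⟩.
0.9914i|0⟩ + 0.1305|1⟩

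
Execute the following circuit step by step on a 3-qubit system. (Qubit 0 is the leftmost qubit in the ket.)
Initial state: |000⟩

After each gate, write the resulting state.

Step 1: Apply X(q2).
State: |001⟩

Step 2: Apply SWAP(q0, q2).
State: |100⟩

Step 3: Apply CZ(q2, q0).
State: |100⟩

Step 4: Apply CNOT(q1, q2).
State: |100⟩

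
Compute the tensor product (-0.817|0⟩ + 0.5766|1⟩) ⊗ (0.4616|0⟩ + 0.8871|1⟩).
-0.3771|00⟩ - 0.7248|01⟩ + 0.2662|10⟩ + 0.5115|11⟩

amp(|b₁b₂…⟩) = product of the factor amplitudes for bits b₁, b₂, …; only kets whose every factor amplitude is nonzero survive.
|00⟩: (-0.817)(0.4616) = -0.3771
|01⟩: (-0.817)(0.8871) = -0.7248
|10⟩: (0.5766)(0.4616) = 0.2662
|11⟩: (0.5766)(0.8871) = 0.5115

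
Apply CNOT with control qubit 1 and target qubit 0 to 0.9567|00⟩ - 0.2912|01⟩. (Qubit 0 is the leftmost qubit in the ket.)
0.9567|00⟩ - 0.2912|11⟩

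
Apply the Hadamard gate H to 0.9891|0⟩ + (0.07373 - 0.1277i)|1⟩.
(0.7515 - 0.0903i)|0⟩ + (0.6473 + 0.0903i)|1⟩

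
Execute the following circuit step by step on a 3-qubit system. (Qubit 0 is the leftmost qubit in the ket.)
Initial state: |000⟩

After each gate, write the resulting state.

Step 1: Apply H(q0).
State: 1/√2|000⟩ + 1/√2|100⟩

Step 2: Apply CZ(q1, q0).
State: 1/√2|000⟩ + 1/√2|100⟩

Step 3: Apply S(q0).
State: 1/√2|000⟩ + (1/√2)i|100⟩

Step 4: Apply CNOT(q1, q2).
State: 1/√2|000⟩ + (1/√2)i|100⟩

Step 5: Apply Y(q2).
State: (1/√2)i|001⟩ - 1/√2|101⟩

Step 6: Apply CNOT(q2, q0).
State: -1/√2|001⟩ + (1/√2)i|101⟩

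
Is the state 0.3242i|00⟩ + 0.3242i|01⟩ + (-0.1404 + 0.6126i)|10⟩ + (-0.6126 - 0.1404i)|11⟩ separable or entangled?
Entangled

Writing the state as a|00⟩ + b|01⟩ + c|10⟩ + d|11⟩, it is a product state iff ad − bc = 0.
Here (a, b, c, d) = (0.3242i, 0.3242i, (-0.1404 + 0.6126i), (-0.6126 - 0.1404i)): ad − bc = (0.3242i)(-0.6126 - 0.1404i) − (0.3242i)(-0.1404 + 0.6126i) = (0.2441 - 0.1531i) ≠ 0, so the state is entangled.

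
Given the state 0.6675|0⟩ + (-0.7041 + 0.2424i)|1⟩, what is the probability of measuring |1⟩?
0.5545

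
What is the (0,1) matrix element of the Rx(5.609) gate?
-0.3307i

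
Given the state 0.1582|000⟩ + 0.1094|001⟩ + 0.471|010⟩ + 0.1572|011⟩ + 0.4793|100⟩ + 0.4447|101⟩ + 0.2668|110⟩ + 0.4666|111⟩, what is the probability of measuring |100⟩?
0.2297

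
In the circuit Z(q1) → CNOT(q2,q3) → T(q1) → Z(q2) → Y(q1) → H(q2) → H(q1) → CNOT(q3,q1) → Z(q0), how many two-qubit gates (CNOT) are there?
2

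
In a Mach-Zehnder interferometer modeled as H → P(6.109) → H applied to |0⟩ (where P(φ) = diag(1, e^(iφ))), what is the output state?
(0.9924 - 0.08665i)|0⟩ + (0.007566 + 0.08665i)|1⟩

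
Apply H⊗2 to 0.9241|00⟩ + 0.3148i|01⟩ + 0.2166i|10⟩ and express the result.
(0.4621 + 0.2657i)|00⟩ + (0.4621 - 0.0491i)|01⟩ + (0.4621 + 0.0491i)|10⟩ + (0.4621 - 0.2657i)|11⟩

H⊗2 gives amp(|y⟩) = (1/2) Σ_x (−1)^(x·y) amp(|x⟩), where x·y is the number of positions in which both x and y have a 1.
|00⟩: (0.9241 + 0.3148i + 0.2166i)/2 = (0.4621 + 0.2657i)
|01⟩: (0.9241 - 0.3148i + 0.2166i)/2 = (0.4621 - 0.0491i)
|10⟩: (0.9241 + 0.3148i - 0.2166i)/2 = (0.4621 + 0.0491i)
|11⟩: (0.9241 - 0.3148i - 0.2166i)/2 = (0.4621 - 0.2657i)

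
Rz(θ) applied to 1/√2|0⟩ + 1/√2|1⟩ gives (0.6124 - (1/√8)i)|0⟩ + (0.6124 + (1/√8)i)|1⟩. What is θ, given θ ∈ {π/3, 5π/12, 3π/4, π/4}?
π/3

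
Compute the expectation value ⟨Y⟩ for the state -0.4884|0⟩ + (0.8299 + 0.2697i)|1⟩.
-0.2634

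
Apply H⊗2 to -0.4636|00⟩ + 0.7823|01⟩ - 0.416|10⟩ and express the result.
-0.04865|00⟩ - 0.831|01⟩ + 0.3674|10⟩ - 0.415|11⟩

H⊗2 gives amp(|y⟩) = (1/2) Σ_x (−1)^(x·y) amp(|x⟩), where x·y is the number of positions in which both x and y have a 1.
|00⟩: (-0.4636 + 0.7823 - 0.416)/2 = -0.04865
|01⟩: (-0.4636 - 0.7823 - 0.416)/2 = -0.831
|10⟩: (-0.4636 + 0.7823 + 0.416)/2 = 0.3674
|11⟩: (-0.4636 - 0.7823 + 0.416)/2 = -0.415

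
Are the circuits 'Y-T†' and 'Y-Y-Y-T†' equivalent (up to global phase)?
Yes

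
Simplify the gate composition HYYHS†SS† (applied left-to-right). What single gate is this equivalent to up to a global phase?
S†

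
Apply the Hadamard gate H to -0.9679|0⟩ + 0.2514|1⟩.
-0.5066|0⟩ - 0.8622|1⟩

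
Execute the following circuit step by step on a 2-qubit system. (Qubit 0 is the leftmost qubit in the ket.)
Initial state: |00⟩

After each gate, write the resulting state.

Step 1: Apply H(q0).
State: 1/√2|00⟩ + 1/√2|10⟩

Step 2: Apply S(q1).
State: 1/√2|00⟩ + 1/√2|10⟩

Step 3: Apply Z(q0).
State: 1/√2|00⟩ - 1/√2|10⟩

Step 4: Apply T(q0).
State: 1/√2|00⟩ + (-1/2 - (1/2)i)|10⟩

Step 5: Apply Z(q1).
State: 1/√2|00⟩ + (-1/2 - (1/2)i)|10⟩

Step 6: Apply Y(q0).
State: (-1/2 + (1/2)i)|00⟩ + (1/√2)i|10⟩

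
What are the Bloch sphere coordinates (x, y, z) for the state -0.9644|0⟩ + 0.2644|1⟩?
(-0.51, 0, 0.8602)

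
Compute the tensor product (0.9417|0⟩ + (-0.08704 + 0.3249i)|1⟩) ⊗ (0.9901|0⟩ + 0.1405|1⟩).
0.9324|00⟩ + 0.1323|01⟩ + (-0.08618 + 0.3217i)|10⟩ + (-0.01223 + 0.04565i)|11⟩

amp(|b₁b₂…⟩) = product of the factor amplitudes for bits b₁, b₂, …; only kets whose every factor amplitude is nonzero survive.
|00⟩: (0.9417)(0.9901) = 0.9324
|01⟩: (0.9417)(0.1405) = 0.1323
|10⟩: (-0.08704 + 0.3249i)(0.9901) = (-0.08618 + 0.3217i)
|11⟩: (-0.08704 + 0.3249i)(0.1405) = (-0.01223 + 0.04565i)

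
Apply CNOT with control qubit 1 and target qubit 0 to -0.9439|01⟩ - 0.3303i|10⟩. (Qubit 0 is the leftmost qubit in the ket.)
-0.3303i|10⟩ - 0.9439|11⟩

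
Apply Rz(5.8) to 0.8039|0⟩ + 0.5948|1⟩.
(-0.7806 - 0.1923i)|0⟩ + (-0.5775 + 0.1423i)|1⟩

Rz(5.8) = [[e^(−iθ/2), 0], [0, e^(iθ/2)]] with e^(±iθ/2) = cos(θ/2) ± i·sin(θ/2); θ = 5.8, cos(θ/2) ≈ -0.970958, sin(θ/2) ≈ 0.239249.
With a = amp(|0⟩) = 0.8039 and b = amp(|1⟩) = 0.5948:
new amp(|0⟩) = (-0.970958 - 0.239249i)·a = (-0.7806 - 0.1923i)
new amp(|1⟩) = (-0.970958 + 0.239249i)·b = (-0.5775 + 0.1423i)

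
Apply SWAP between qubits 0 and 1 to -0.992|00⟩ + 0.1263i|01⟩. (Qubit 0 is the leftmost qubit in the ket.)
-0.992|00⟩ + 0.1263i|10⟩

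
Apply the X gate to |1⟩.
|0⟩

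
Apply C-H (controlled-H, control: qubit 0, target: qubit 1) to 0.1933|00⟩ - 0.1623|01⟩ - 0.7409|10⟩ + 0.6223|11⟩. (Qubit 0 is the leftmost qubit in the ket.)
0.1933|00⟩ - 0.1623|01⟩ - 0.08386|10⟩ - 0.9639|11⟩

C-H leaves the control-|0⟩ kets |00⟩, |01⟩ unchanged and applies H to qubit 1 on the control-|1⟩ pair (|10⟩, |11⟩).
H = [[1/√2, 1/√2], [1/√2, -1/√2]].
With a = amp(|10⟩) = -0.7409 and b = amp(|11⟩) = 0.6223:
new amp(|10⟩) = (1/√2)·a + (1/√2)·b = -0.08386
new amp(|11⟩) = (1/√2)·a + (-1/√2)·b = -0.9639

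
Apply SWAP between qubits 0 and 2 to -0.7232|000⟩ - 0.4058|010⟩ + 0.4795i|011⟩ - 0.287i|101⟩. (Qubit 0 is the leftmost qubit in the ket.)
-0.7232|000⟩ - 0.4058|010⟩ - 0.287i|101⟩ + 0.4795i|110⟩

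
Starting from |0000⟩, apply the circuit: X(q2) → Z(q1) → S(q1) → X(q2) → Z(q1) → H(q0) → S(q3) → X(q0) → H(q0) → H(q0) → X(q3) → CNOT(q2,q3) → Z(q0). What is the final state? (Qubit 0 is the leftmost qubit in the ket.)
1/√2|0001⟩ - 1/√2|1001⟩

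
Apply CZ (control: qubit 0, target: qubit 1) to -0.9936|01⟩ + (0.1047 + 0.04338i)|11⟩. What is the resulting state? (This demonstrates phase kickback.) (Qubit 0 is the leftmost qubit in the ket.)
-0.9936|01⟩ + (-0.1047 - 0.04338i)|11⟩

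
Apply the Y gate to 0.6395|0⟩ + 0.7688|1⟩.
-0.7688i|0⟩ + 0.6395i|1⟩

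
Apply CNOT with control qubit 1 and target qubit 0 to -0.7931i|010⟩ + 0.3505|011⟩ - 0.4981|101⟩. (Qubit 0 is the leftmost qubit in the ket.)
-0.4981|101⟩ - 0.7931i|110⟩ + 0.3505|111⟩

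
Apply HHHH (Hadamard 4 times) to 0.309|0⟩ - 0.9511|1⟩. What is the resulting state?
0.309|0⟩ - 0.9511|1⟩

H² = I, so an even number of Hadamards cancels: H^4 = I and the state is unchanged.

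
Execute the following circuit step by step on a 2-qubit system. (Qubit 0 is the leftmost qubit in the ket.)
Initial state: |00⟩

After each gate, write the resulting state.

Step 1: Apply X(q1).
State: |01⟩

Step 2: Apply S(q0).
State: |01⟩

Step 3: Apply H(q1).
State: 1/√2|00⟩ - 1/√2|01⟩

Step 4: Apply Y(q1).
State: (1/√2)i|00⟩ + (1/√2)i|01⟩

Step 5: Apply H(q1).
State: i|00⟩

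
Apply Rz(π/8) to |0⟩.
(0.9808 - 0.1951i)|0⟩

Rz(π/8) = [[e^(−iθ/2), 0], [0, e^(iθ/2)]] with e^(±iθ/2) = cos(θ/2) ± i·sin(θ/2); θ = π/8, cos(θ/2) ≈ 0.980785, sin(θ/2) ≈ 0.19509.
With a = amp(|0⟩) = 1 and b = amp(|1⟩) = 0:
new amp(|0⟩) = (0.980785 - 0.19509i)·a = (0.9808 - 0.1951i)
new amp(|1⟩) = (0.980785 + 0.19509i)·b = 0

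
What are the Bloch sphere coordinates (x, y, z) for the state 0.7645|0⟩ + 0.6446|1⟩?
(0.9856, 0, 0.169)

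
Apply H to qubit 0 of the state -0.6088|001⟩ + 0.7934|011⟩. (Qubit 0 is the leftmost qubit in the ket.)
-0.4305|001⟩ + 0.561|011⟩ - 0.4305|101⟩ + 0.561|111⟩

H on qubit 0 mixes each pair of kets that differ only in qubit 0: amplitudes (a, b) of (|…0…⟩, |…1…⟩) become ((a + b)/√2, (a − b)/√2). Kets absent from the input have amplitude 0.
(|001⟩, |101⟩): (a, b) = (-0.6088, 0) → (-0.4305, -0.4305)
(|011⟩, |111⟩): (a, b) = (0.7934, 0) → (0.561, 0.561)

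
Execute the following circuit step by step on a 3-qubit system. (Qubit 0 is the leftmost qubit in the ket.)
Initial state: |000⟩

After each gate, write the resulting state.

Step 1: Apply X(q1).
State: |010⟩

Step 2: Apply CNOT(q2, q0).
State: |010⟩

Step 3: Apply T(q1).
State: (1/√2 + (1/√2)i)|010⟩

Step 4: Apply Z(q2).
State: (1/√2 + (1/√2)i)|010⟩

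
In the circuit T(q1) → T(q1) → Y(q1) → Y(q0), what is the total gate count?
4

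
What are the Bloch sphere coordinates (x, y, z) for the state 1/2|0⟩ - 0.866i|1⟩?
(0, -0.866, -0.5)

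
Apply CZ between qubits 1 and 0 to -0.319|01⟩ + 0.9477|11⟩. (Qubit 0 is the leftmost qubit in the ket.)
-0.319|01⟩ - 0.9477|11⟩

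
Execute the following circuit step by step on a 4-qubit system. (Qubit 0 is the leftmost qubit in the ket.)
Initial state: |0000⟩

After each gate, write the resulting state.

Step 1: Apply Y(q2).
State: i|0010⟩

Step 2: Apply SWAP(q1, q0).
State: i|0010⟩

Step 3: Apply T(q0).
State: i|0010⟩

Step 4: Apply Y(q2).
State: |0000⟩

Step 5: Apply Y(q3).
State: i|0001⟩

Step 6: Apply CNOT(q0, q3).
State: i|0001⟩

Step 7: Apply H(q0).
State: (1/√2)i|0001⟩ + (1/√2)i|1001⟩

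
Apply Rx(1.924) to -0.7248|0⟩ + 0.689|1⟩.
(-0.4145 - 0.5652i)|0⟩ + (0.394 + 0.5946i)|1⟩

Rx(1.924) = [[cos(θ/2), −i·sin(θ/2)], [−i·sin(θ/2), cos(θ/2)]]; θ = 1.924, cos(θ/2) ≈ 0.57188, sin(θ/2) ≈ 0.820337.
With a = amp(|0⟩) = -0.7248 and b = amp(|1⟩) = 0.689:
new amp(|0⟩) = (0.57188)·a + (-0.820337i)·b = (-0.4145 - 0.5652i)
new amp(|1⟩) = (-0.820337i)·a + (0.57188)·b = (0.394 + 0.5946i)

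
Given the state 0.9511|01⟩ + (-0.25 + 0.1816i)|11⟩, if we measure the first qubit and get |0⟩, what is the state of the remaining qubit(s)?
|1⟩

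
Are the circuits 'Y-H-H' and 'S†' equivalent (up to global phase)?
No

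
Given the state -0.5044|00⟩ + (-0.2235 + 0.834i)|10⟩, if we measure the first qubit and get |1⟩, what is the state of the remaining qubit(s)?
(-0.2589 + 0.9659i)|0⟩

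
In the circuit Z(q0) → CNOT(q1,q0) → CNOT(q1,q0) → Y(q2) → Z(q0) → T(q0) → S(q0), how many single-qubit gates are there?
5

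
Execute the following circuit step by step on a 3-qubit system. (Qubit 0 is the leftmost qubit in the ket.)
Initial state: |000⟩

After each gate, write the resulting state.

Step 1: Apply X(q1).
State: |010⟩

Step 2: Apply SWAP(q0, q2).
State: |010⟩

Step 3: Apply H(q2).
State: 1/√2|010⟩ + 1/√2|011⟩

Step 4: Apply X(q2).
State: 1/√2|010⟩ + 1/√2|011⟩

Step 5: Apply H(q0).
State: 1/2|010⟩ + 1/2|011⟩ + 1/2|110⟩ + 1/2|111⟩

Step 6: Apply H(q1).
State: 1/√8|000⟩ + 1/√8|001⟩ - 1/√8|010⟩ - 1/√8|011⟩ + 1/√8|100⟩ + 1/√8|101⟩ - 1/√8|110⟩ - 1/√8|111⟩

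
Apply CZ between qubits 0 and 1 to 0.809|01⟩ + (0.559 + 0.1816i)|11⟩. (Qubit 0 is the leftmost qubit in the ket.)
0.809|01⟩ + (-0.559 - 0.1816i)|11⟩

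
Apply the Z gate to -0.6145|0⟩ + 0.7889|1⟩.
-0.6145|0⟩ - 0.7889|1⟩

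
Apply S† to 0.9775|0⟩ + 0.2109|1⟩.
0.9775|0⟩ - 0.2109i|1⟩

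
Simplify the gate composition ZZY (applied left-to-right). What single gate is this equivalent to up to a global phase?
Y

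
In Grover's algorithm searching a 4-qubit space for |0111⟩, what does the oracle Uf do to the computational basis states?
Uf|x⟩ = -|x⟩ if x = 0111, else |x⟩ (phase flip on target)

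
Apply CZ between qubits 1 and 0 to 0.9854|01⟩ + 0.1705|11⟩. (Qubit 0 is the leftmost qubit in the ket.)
0.9854|01⟩ - 0.1705|11⟩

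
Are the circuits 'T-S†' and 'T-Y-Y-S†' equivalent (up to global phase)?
Yes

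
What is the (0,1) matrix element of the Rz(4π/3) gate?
0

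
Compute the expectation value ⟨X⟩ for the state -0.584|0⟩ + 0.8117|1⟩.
-0.9481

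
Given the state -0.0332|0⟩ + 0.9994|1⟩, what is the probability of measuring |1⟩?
0.9988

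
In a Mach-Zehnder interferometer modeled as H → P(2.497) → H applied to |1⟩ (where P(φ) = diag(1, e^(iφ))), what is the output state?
(0.8997 - 0.3004i)|0⟩ + (0.1003 + 0.3004i)|1⟩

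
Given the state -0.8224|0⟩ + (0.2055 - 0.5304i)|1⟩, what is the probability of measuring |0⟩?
0.6763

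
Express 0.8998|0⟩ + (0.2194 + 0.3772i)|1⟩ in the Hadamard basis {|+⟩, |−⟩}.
(0.7914 + 0.2667i)|+⟩ + (0.4811 - 0.2667i)|−⟩

With |ψ⟩ = α|0⟩ + β|1⟩, the Hadamard-basis coefficients are ⟨+|ψ⟩ = (α + β)/√2 and ⟨−|ψ⟩ = (α − β)/√2.
Here α = 0.8998, β = (0.2194 + 0.3772i): (α + β)/√2 = (0.7914 + 0.2667i), (α − β)/√2 = (0.4811 - 0.2667i).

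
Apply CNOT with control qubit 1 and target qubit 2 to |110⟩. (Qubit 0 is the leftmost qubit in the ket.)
|111⟩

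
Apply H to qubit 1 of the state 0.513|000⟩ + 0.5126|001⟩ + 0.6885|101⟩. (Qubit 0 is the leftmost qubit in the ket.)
0.3627|000⟩ + 0.3625|001⟩ + 0.3627|010⟩ + 0.3625|011⟩ + 0.4868|101⟩ + 0.4868|111⟩

H on qubit 1 mixes each pair of kets that differ only in qubit 1: amplitudes (a, b) of (|…0…⟩, |…1…⟩) become ((a + b)/√2, (a − b)/√2). Kets absent from the input have amplitude 0.
(|000⟩, |010⟩): (a, b) = (0.513, 0) → (0.3627, 0.3627)
(|001⟩, |011⟩): (a, b) = (0.5126, 0) → (0.3625, 0.3625)
(|101⟩, |111⟩): (a, b) = (0.6885, 0) → (0.4868, 0.4868)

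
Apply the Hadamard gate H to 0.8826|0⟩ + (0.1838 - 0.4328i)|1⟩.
(0.7541 - 0.306i)|0⟩ + (0.4941 + 0.306i)|1⟩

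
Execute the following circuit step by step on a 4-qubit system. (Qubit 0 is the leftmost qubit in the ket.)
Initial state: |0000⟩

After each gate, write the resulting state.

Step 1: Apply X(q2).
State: |0010⟩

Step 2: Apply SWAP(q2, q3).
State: |0001⟩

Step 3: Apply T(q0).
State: |0001⟩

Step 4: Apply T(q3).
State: (1/√2 + (1/√2)i)|0001⟩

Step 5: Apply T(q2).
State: (1/√2 + (1/√2)i)|0001⟩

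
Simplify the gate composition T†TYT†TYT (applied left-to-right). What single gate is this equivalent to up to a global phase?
T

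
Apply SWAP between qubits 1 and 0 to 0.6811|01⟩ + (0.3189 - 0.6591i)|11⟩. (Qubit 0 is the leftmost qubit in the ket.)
0.6811|10⟩ + (0.3189 - 0.6591i)|11⟩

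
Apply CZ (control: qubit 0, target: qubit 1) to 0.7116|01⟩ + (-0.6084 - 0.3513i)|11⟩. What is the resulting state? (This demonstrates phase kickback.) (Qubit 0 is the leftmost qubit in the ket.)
0.7116|01⟩ + (0.6084 + 0.3513i)|11⟩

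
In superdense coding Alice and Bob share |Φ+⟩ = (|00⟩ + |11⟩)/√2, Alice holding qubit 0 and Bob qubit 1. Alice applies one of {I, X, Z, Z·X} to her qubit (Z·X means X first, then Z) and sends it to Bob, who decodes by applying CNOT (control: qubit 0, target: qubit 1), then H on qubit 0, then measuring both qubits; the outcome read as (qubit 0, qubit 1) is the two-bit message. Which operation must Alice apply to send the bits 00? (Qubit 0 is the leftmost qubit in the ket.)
I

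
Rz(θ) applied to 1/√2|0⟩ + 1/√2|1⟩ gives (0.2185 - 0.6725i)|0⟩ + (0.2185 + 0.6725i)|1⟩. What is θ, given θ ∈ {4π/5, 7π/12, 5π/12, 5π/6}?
4π/5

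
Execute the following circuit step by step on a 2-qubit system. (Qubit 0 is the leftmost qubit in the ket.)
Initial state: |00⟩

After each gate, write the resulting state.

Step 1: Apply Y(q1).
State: i|01⟩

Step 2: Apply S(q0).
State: i|01⟩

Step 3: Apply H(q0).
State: (1/√2)i|01⟩ + (1/√2)i|11⟩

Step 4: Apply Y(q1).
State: 1/√2|00⟩ + 1/√2|10⟩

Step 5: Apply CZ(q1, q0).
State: 1/√2|00⟩ + 1/√2|10⟩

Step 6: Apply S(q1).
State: 1/√2|00⟩ + 1/√2|10⟩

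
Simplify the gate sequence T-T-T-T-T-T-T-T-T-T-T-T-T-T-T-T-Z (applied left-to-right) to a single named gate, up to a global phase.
Z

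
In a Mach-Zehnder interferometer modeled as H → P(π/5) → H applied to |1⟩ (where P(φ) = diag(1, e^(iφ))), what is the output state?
(0.09549 - 0.2939i)|0⟩ + (0.9045 + 0.2939i)|1⟩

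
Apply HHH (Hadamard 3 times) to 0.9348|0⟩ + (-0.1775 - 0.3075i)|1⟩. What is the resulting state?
(0.5355 - 0.2174i)|0⟩ + (0.7865 + 0.2174i)|1⟩

H² = I, so H^3 = H: a single Hadamard. With (a, b) = (0.9348, (-0.1775 - 0.3075i)), H gives ((a + b)/√2, (a − b)/√2) = ((0.5355 - 0.2174i), (0.7865 + 0.2174i)).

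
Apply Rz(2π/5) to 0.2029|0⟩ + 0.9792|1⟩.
(0.1641 - 0.1193i)|0⟩ + (0.7922 + 0.5756i)|1⟩

Rz(2π/5) = [[e^(−iθ/2), 0], [0, e^(iθ/2)]] with e^(±iθ/2) = cos(θ/2) ± i·sin(θ/2); θ = 2π/5, cos(θ/2) ≈ 0.809017, sin(θ/2) ≈ 0.587785.
With a = amp(|0⟩) = 0.2029 and b = amp(|1⟩) = 0.9792:
new amp(|0⟩) = (0.809017 - 0.587785i)·a = (0.1641 - 0.1193i)
new amp(|1⟩) = (0.809017 + 0.587785i)·b = (0.7922 + 0.5756i)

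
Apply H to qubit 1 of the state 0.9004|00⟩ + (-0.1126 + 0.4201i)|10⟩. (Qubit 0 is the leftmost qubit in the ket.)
0.6367|00⟩ + 0.6367|01⟩ + (-0.07962 + 0.2971i)|10⟩ + (-0.07962 + 0.2971i)|11⟩

H on qubit 1 mixes each pair of kets that differ only in qubit 1: amplitudes (a, b) of (|…0…⟩, |…1…⟩) become ((a + b)/√2, (a − b)/√2). Kets absent from the input have amplitude 0.
(|00⟩, |01⟩): (a, b) = (0.9004, 0) → (0.6367, 0.6367)
(|10⟩, |11⟩): (a, b) = ((-0.1126 + 0.4201i), 0) → ((-0.07962 + 0.2971i), (-0.07962 + 0.2971i))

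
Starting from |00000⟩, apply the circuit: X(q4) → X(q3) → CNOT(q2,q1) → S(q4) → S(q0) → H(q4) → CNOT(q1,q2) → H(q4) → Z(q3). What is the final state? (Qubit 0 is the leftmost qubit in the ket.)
-i|00011⟩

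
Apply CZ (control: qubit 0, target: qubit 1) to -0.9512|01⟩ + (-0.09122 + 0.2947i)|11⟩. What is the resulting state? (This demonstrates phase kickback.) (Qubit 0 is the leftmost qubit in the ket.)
-0.9512|01⟩ + (0.09122 - 0.2947i)|11⟩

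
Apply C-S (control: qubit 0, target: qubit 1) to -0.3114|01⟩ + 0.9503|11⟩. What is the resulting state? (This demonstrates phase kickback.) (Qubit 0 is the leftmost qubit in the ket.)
-0.3114|01⟩ + 0.9503i|11⟩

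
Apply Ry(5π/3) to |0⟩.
-0.866|0⟩ + 1/2|1⟩

Ry(5π/3) = [[cos(θ/2), −sin(θ/2)], [sin(θ/2), cos(θ/2)]]; θ = 5π/3, cos(θ/2) ≈ -0.866025, sin(θ/2) ≈ 0.5.
With a = amp(|0⟩) = 1 and b = amp(|1⟩) = 0:
new amp(|0⟩) = (-0.866025)·a + (-0.5)·b = -0.866
new amp(|1⟩) = (0.5)·a + (-0.866025)·b = 1/2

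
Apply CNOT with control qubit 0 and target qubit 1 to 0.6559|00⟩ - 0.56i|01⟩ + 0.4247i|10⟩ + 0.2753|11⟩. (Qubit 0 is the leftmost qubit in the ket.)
0.6559|00⟩ - 0.56i|01⟩ + 0.2753|10⟩ + 0.4247i|11⟩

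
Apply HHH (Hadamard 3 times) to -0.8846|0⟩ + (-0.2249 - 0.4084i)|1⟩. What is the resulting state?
(-0.7845 - 0.2888i)|0⟩ + (-0.4665 + 0.2888i)|1⟩

H² = I, so H^3 = H: a single Hadamard. With (a, b) = (-0.8846, (-0.2249 - 0.4084i)), H gives ((a + b)/√2, (a − b)/√2) = ((-0.7845 - 0.2888i), (-0.4665 + 0.2888i)).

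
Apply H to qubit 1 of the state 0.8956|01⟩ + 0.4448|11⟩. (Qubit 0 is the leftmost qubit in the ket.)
0.6333|00⟩ - 0.6333|01⟩ + 0.3145|10⟩ - 0.3145|11⟩

H on qubit 1 mixes each pair of kets that differ only in qubit 1: amplitudes (a, b) of (|…0…⟩, |…1…⟩) become ((a + b)/√2, (a − b)/√2). Kets absent from the input have amplitude 0.
(|00⟩, |01⟩): (a, b) = (0, 0.8956) → (0.6333, -0.6333)
(|10⟩, |11⟩): (a, b) = (0, 0.4448) → (0.3145, -0.3145)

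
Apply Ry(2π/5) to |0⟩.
0.809|0⟩ + 0.5878|1⟩

Ry(2π/5) = [[cos(θ/2), −sin(θ/2)], [sin(θ/2), cos(θ/2)]]; θ = 2π/5, cos(θ/2) ≈ 0.809017, sin(θ/2) ≈ 0.587785.
With a = amp(|0⟩) = 1 and b = amp(|1⟩) = 0:
new amp(|0⟩) = (0.809017)·a + (-0.587785)·b = 0.809
new amp(|1⟩) = (0.587785)·a + (0.809017)·b = 0.5878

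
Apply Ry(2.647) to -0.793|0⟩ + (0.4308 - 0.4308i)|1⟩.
(-0.6118 + 0.4177i)|0⟩ + (-0.6634 - 0.1055i)|1⟩

Ry(2.647) = [[cos(θ/2), −sin(θ/2)], [sin(θ/2), cos(θ/2)]]; θ = 2.647, cos(θ/2) ≈ 0.244783, sin(θ/2) ≈ 0.969578.
With a = amp(|0⟩) = -0.793 and b = amp(|1⟩) = (0.4308 - 0.4308i):
new amp(|0⟩) = (0.244783)·a + (-0.969578)·b = (-0.6118 + 0.4177i)
new amp(|1⟩) = (0.969578)·a + (0.244783)·b = (-0.6634 - 0.1055i)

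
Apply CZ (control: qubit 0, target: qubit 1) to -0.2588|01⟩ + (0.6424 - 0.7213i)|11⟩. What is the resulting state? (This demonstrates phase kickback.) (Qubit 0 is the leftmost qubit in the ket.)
-0.2588|01⟩ + (-0.6424 + 0.7213i)|11⟩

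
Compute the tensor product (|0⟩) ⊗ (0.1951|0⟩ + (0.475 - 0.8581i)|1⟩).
0.1951|00⟩ + (0.475 - 0.8581i)|01⟩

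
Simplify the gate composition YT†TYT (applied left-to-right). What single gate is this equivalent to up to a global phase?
T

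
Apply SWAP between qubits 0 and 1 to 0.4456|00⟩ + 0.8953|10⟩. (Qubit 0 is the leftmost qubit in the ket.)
0.4456|00⟩ + 0.8953|01⟩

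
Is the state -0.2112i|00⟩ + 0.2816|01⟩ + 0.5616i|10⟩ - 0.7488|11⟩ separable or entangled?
Separable

Writing the state as a|00⟩ + b|01⟩ + c|10⟩ + d|11⟩, it is a product state iff ad − bc = 0.
Here (a, b, c, d) = (-0.2112i, 0.2816, 0.5616i, -0.7488): ad − bc = (-0.2112i)(-0.7488) − (0.2816)(0.5616i) = 0, so the state is separable.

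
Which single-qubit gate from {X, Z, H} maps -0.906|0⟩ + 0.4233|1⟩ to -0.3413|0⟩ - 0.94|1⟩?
H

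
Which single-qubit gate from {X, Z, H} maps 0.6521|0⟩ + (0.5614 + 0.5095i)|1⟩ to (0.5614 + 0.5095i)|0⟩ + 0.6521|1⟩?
X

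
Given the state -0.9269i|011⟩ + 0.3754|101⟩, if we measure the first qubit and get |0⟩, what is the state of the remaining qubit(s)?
-i|11⟩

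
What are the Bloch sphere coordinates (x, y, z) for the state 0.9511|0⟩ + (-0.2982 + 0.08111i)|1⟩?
(-0.5672, 0.1543, 0.8091)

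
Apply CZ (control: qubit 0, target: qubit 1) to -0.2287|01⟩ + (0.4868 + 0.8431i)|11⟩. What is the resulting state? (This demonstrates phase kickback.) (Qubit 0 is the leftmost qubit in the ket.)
-0.2287|01⟩ + (-0.4868 - 0.8431i)|11⟩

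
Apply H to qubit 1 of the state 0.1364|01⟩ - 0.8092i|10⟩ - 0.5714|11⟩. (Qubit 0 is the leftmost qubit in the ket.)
0.09645|00⟩ - 0.09645|01⟩ + (-0.404 - 0.5722i)|10⟩ + (0.404 - 0.5722i)|11⟩

H on qubit 1 mixes each pair of kets that differ only in qubit 1: amplitudes (a, b) of (|…0…⟩, |…1…⟩) become ((a + b)/√2, (a − b)/√2). Kets absent from the input have amplitude 0.
(|00⟩, |01⟩): (a, b) = (0, 0.1364) → (0.09645, -0.09645)
(|10⟩, |11⟩): (a, b) = (-0.8092i, -0.5714) → ((-0.404 - 0.5722i), (0.404 - 0.5722i))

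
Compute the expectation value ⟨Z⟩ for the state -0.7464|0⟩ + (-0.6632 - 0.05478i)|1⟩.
0.1143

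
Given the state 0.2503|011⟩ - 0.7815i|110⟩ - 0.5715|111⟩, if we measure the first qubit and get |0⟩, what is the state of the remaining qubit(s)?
|11⟩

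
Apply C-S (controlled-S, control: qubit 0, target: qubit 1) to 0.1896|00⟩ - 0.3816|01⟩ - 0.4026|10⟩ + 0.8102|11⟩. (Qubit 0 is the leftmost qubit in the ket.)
0.1896|00⟩ - 0.3816|01⟩ - 0.4026|10⟩ + 0.8102i|11⟩

C-S leaves the control-|0⟩ kets |00⟩, |01⟩ unchanged and applies S to qubit 1 on the control-|1⟩ pair (|10⟩, |11⟩).
S = [[1, 0], [0, i]].
With a = amp(|10⟩) = -0.4026 and b = amp(|11⟩) = 0.8102:
new amp(|10⟩) = (1)·a = -0.4026
new amp(|11⟩) = (i)·b = 0.8102i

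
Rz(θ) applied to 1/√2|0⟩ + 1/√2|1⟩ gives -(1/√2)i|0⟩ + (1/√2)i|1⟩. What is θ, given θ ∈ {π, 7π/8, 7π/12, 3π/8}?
π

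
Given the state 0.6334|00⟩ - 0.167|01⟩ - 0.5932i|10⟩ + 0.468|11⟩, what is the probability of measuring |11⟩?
0.219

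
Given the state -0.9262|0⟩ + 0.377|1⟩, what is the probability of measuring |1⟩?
0.1421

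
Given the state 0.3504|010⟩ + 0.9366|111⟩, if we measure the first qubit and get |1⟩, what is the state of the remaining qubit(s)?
|11⟩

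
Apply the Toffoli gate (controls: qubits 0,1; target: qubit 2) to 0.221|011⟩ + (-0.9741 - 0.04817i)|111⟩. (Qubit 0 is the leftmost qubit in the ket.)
0.221|011⟩ + (-0.9741 - 0.04817i)|110⟩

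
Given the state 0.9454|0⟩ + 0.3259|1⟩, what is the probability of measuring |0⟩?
0.8938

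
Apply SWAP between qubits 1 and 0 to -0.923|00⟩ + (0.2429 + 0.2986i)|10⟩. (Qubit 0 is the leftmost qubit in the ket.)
-0.923|00⟩ + (0.2429 + 0.2986i)|01⟩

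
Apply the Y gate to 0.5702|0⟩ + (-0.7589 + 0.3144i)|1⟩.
(0.3144 + 0.7589i)|0⟩ + 0.5702i|1⟩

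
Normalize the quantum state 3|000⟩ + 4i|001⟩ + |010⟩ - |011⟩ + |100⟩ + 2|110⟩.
0.5303|000⟩ + (1/√2)i|001⟩ + 0.1768|010⟩ - 0.1768|011⟩ + 0.1768|100⟩ + 1/√8|110⟩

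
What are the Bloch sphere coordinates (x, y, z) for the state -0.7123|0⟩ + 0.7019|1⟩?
(-0.9999, 0, 0.01471)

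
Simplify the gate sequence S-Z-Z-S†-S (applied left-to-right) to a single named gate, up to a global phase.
S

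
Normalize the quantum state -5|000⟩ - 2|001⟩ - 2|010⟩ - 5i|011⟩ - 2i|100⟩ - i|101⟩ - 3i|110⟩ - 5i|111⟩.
-0.5077|000⟩ - 0.2031|001⟩ - 0.2031|010⟩ - 0.5077i|011⟩ - 0.2031i|100⟩ - 0.1015i|101⟩ - 0.3046i|110⟩ - 0.5077i|111⟩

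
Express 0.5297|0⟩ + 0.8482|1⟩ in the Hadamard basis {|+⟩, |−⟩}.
0.9743|+⟩ - 0.2252|−⟩

With |ψ⟩ = α|0⟩ + β|1⟩, the Hadamard-basis coefficients are ⟨+|ψ⟩ = (α + β)/√2 and ⟨−|ψ⟩ = (α − β)/√2.
Here α = 0.5297, β = 0.8482: (α + β)/√2 = 0.9743, (α − β)/√2 = -0.2252.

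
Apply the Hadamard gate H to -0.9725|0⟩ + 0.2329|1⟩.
-0.523|0⟩ - 0.8523|1⟩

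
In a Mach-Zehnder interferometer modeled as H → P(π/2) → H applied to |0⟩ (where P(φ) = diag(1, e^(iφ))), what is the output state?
(1/2 + (1/2)i)|0⟩ + (1/2 - (1/2)i)|1⟩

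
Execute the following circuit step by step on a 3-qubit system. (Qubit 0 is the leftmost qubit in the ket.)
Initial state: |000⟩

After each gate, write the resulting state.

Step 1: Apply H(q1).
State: 1/√2|000⟩ + 1/√2|010⟩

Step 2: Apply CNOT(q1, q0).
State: 1/√2|000⟩ + 1/√2|110⟩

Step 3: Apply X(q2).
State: 1/√2|001⟩ + 1/√2|111⟩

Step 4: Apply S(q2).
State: (1/√2)i|001⟩ + (1/√2)i|111⟩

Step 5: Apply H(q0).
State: (1/2)i|001⟩ + (1/2)i|011⟩ + (1/2)i|101⟩ - (1/2)i|111⟩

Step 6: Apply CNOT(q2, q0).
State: (1/2)i|001⟩ - (1/2)i|011⟩ + (1/2)i|101⟩ + (1/2)i|111⟩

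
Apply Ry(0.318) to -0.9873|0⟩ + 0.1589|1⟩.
-|0⟩ + 0.0005756|1⟩

Ry(0.318) = [[cos(θ/2), −sin(θ/2)], [sin(θ/2), cos(θ/2)]]; θ = 0.318, cos(θ/2) ≈ 0.987386, sin(θ/2) ≈ 0.158331.
With a = amp(|0⟩) = -0.9873 and b = amp(|1⟩) = 0.1589:
new amp(|0⟩) = (0.987386)·a + (-0.158331)·b = -1
new amp(|1⟩) = (0.158331)·a + (0.987386)·b = 0.0005756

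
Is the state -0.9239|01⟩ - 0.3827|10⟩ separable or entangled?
Entangled

Writing the state as a|00⟩ + b|01⟩ + c|10⟩ + d|11⟩, it is a product state iff ad − bc = 0.
Here (a, b, c, d) = (0, -0.9239, -0.3827, 0): ad − bc = (0)(0) − (-0.9239)(-0.3827) = -0.3536 ≠ 0, so the state is entangled.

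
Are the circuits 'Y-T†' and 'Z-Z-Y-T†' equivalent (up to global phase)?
Yes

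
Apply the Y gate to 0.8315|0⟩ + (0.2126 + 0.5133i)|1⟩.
(0.5133 - 0.2126i)|0⟩ + 0.8315i|1⟩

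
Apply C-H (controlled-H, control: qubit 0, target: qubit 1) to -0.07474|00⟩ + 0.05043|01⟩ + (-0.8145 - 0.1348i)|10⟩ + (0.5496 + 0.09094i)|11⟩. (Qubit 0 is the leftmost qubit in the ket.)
-0.07474|00⟩ + 0.05043|01⟩ + (-0.1873 - 0.03101i)|10⟩ + (-0.9646 - 0.1596i)|11⟩

C-H leaves the control-|0⟩ kets |00⟩, |01⟩ unchanged and applies H to qubit 1 on the control-|1⟩ pair (|10⟩, |11⟩).
H = [[1/√2, 1/√2], [1/√2, -1/√2]].
With a = amp(|10⟩) = (-0.8145 - 0.1348i) and b = amp(|11⟩) = (0.5496 + 0.09094i):
new amp(|10⟩) = (1/√2)·a + (1/√2)·b = (-0.1873 - 0.03101i)
new amp(|11⟩) = (1/√2)·a + (-1/√2)·b = (-0.9646 - 0.1596i)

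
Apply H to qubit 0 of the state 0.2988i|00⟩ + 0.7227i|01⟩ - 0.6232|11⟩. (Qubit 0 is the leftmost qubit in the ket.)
0.2113i|00⟩ + (-0.4407 + 0.511i)|01⟩ + 0.2113i|10⟩ + (0.4407 + 0.511i)|11⟩

H on qubit 0 mixes each pair of kets that differ only in qubit 0: amplitudes (a, b) of (|…0…⟩, |…1…⟩) become ((a + b)/√2, (a − b)/√2). Kets absent from the input have amplitude 0.
(|00⟩, |10⟩): (a, b) = (0.2988i, 0) → (0.2113i, 0.2113i)
(|01⟩, |11⟩): (a, b) = (0.7227i, -0.6232) → ((-0.4407 + 0.511i), (0.4407 + 0.511i))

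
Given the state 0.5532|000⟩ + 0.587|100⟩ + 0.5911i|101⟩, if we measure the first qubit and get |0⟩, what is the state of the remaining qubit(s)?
|00⟩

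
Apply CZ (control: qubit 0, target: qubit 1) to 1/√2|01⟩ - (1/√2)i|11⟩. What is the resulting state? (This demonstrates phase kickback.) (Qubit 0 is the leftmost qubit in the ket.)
1/√2|01⟩ + (1/√2)i|11⟩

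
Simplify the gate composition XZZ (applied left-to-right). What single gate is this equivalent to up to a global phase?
X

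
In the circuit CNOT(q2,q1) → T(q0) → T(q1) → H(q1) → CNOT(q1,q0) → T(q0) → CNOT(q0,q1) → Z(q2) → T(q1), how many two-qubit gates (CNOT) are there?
3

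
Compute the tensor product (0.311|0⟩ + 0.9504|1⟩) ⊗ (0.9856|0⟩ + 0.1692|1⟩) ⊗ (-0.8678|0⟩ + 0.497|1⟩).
-0.266|000⟩ + 0.1523|001⟩ - 0.04566|010⟩ + 0.02615|011⟩ - 0.8129|100⟩ + 0.4655|101⟩ - 0.1395|110⟩ + 0.07992|111⟩

amp(|b₁b₂…⟩) = product of the factor amplitudes for bits b₁, b₂, …; only kets whose every factor amplitude is nonzero survive.
|000⟩: (0.311)(0.9856)(-0.8678) = -0.266
|001⟩: (0.311)(0.9856)(0.497) = 0.1523
|010⟩: (0.311)(0.1692)(-0.8678) = -0.04566
|011⟩: (0.311)(0.1692)(0.497) = 0.02615
|100⟩: (0.9504)(0.9856)(-0.8678) = -0.8129
|101⟩: (0.9504)(0.9856)(0.497) = 0.4655
|110⟩: (0.9504)(0.1692)(-0.8678) = -0.1395
|111⟩: (0.9504)(0.1692)(0.497) = 0.07992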